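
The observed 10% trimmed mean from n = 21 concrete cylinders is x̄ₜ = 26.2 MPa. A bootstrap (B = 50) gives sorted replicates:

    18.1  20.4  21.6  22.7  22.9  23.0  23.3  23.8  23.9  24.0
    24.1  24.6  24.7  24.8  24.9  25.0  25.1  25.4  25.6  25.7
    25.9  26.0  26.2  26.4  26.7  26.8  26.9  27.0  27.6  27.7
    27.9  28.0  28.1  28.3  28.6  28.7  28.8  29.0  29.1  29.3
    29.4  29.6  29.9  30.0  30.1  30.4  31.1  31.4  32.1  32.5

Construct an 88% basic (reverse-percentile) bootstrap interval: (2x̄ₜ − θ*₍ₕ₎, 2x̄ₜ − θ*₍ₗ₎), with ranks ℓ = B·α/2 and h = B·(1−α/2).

Percentile endpoints at ranks 3 and 47: θ*₍3₎ = 21.6, θ*₍47₎ = 31.1.
Basic interval reflects these around x̄ₜ:
  lower = 2 × 26.2 − 31.1 = 21.3
  upper = 2 × 26.2 − 21.6 = 30.8

(21.3, 30.8)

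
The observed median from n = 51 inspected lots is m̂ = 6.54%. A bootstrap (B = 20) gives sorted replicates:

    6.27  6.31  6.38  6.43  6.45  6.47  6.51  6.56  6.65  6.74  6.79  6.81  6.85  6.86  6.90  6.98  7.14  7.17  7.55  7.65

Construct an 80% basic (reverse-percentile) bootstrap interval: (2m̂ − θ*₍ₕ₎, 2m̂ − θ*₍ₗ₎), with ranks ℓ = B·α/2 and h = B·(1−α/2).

Percentile endpoints at ranks 2 and 18: θ*₍2₎ = 6.31, θ*₍18₎ = 7.17.
Basic interval reflects these around m̂:
  lower = 2 × 6.54 − 7.17 = 5.91
  upper = 2 × 6.54 − 6.31 = 6.77

(5.91, 6.77)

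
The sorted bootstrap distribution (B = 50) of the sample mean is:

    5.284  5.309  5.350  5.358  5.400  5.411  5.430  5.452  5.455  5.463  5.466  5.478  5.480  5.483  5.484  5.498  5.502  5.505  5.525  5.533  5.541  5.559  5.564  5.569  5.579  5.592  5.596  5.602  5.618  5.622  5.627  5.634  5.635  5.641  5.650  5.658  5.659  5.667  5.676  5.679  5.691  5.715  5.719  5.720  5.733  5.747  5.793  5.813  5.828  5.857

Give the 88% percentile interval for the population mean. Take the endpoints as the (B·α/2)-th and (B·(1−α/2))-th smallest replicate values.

α = 0.12; lower rank = 50 × 0.060 = 3; upper rank = 50 × 0.940 = 47.
The 3rd smallest replicate is 5.350; the 47th is 5.793.

(5.350, 5.793)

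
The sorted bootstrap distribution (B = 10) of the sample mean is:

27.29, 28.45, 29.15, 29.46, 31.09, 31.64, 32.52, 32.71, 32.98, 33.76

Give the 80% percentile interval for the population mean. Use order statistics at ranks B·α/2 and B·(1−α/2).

α = 0.20; lower rank = 10 × 0.100 = 1; upper rank = 10 × 0.900 = 9.
The 1st smallest replicate is 27.29; the 9th is 32.98.

(27.29, 32.98)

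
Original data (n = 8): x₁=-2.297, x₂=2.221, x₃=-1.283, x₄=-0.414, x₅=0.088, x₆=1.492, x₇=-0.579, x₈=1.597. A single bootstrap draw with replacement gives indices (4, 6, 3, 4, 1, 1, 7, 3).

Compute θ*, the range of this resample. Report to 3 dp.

θ* = 3.789

Resample values: -0.414, 1.492, -1.283, -0.414, -2.297, -2.297, -0.579, -1.283.
Range = 1.492 − -2.297 = 3.789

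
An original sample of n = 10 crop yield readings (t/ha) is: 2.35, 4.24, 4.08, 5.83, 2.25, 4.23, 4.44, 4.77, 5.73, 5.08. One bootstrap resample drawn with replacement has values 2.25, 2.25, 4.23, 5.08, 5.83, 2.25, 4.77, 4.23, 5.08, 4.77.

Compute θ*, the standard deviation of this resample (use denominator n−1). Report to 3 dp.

Mean = 4.0740; sum of squared deviations = 16.1060
s² = 16.1060 / 9 = 1.7896
s = √1.7896 = 1.338

θ* = 1.338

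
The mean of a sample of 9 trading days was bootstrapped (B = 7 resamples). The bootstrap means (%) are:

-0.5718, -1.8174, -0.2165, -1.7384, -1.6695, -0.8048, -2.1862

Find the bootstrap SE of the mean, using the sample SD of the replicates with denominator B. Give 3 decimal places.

SE* = 0.690

Bootstrap SE is the standard deviation of the 7 replicate means.
Mean of replicates: ((-0.5718) + (-1.8174) + (-0.2165) + (-1.7384) + (-1.6695) + (-0.8048) + (-2.1862)) / 7 = -9.00460 / 7 = -1.28637
Sum of squared deviations: (+0.71457)² + (−0.53103)² + (+1.06987)² + (−0.45203)² + (−0.38313)² + (+0.48157)² + (−0.89983)² = 3.32995
Variance = 3.32995 / 7 = 0.47571
SE* = √0.47571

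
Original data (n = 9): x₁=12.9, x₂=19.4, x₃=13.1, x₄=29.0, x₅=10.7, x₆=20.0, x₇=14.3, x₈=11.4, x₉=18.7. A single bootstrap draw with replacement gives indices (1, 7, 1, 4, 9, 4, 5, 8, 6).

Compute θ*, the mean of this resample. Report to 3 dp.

θ* = 17.656

Resample values: 12.9, 14.3, 12.9, 29.0, 18.7, 29.0, 10.7, 11.4, 20.0.
Mean = (12.9 + 14.3 + 12.9 + 29.0 + 18.7 + 29.0 + 10.7 + 11.4 + 20.0) / 9 = 158.90 / 9 = 17.656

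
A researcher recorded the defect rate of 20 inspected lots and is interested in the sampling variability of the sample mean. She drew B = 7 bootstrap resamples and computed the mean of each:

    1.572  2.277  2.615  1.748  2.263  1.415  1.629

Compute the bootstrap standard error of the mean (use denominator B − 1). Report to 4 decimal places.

SE* = 0.4505

Bootstrap SE is the standard deviation of the 7 replicate means.
Mean of replicates: (1.572 + 2.277 + 2.615 + 1.748 + 2.263 + 1.415 + 1.629) / 7 = 13.51900 / 7 = 1.93129
Sum of squared deviations: (−0.35929)² + (+0.34571)² + (+0.68371)² + (−0.18329)² + (+0.33171)² + (−0.51629)² + (−0.30229)² = 1.21763
Variance = 1.21763 / 6 = 0.20294
SE* = √0.20294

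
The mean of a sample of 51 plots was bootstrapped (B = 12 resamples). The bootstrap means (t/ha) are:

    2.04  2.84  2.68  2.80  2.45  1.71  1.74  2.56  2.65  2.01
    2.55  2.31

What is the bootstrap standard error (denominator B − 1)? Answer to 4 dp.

SE* = 0.3965

Bootstrap SE is the standard deviation of the 12 replicate means.
Mean of replicates: (2.04 + 2.84 + 2.68 + 2.80 + 2.45 + 1.71 + 1.74 + 2.56 + 2.65 + 2.01 + 2.55 + 2.31) / 12 = 28.34000 / 12 = 2.36167
Sum of squared deviations: (−0.32167)² + (+0.47833)² + (+0.31833)² + (+0.43833)² + (+0.08833)² + (−0.65167)² + (−0.62167)² + (+0.19833)² + (+0.28833)² + (−0.35167)² + (+0.18833)² + (−0.05167)² = 1.72897
Variance = 1.72897 / 11 = 0.15718
SE* = √0.15718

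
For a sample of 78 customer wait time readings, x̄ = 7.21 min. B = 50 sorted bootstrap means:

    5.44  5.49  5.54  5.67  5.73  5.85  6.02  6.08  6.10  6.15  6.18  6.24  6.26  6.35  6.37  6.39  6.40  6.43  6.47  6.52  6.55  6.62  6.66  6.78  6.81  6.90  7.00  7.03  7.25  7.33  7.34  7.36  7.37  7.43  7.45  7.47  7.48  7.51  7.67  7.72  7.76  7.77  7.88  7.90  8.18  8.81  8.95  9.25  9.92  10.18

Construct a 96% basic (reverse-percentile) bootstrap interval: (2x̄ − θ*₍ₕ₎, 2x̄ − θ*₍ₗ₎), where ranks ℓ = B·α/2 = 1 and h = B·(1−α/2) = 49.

Percentile endpoints at ranks 1 and 49: θ*₍1₎ = 5.44, θ*₍49₎ = 9.92.
Basic interval reflects these around x̄:
  lower = 2 × 7.21 − 9.92 = 4.50
  upper = 2 × 7.21 − 5.44 = 8.98

(4.50, 8.98)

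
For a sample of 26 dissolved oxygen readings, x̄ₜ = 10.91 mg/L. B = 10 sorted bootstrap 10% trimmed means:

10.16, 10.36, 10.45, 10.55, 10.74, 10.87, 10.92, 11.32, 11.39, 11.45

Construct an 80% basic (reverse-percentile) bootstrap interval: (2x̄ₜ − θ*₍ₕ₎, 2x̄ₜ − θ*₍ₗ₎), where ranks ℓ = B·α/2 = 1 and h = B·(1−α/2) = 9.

Percentile endpoints at ranks 1 and 9: θ*₍1₎ = 10.16, θ*₍9₎ = 11.39.
Basic interval reflects these around x̄ₜ:
  lower = 2 × 10.91 − 11.39 = 10.43
  upper = 2 × 10.91 − 10.16 = 11.66

(10.43, 11.66)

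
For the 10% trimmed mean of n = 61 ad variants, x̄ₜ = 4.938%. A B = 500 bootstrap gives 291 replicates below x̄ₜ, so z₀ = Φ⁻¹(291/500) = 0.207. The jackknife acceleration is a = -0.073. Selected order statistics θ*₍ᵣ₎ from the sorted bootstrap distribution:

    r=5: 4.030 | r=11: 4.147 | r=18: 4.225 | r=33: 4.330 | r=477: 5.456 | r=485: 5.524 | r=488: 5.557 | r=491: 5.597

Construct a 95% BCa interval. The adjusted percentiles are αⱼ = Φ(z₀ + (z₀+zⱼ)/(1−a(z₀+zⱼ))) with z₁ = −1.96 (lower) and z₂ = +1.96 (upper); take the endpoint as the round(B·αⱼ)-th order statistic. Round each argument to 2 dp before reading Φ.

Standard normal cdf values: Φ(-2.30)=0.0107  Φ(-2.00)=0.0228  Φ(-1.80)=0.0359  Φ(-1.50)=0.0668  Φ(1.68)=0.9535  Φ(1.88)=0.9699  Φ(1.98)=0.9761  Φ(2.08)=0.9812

(4.225, 5.597)

Lower: z₀ + z₁ = 0.207 + (-1.960) = -1.753; 1 − a(z₀+z₁) = 1 − (-0.073)(-1.753) = 0.8720; argument = 0.207 + (-1.753)/0.8720 = -1.8032 → -1.80.
α₁ = Φ(-1.80) = 0.0359; rank = round(500 × 0.0359) = 18; θ*₍18₎ = 4.225.
Upper: z₀ + z₂ = 2.167; 1 − a(z₀+z₂) = 1.1582; argument = 2.0780 → 2.08; α₂ = 0.9812; rank = 491; θ*₍491₎ = 5.597.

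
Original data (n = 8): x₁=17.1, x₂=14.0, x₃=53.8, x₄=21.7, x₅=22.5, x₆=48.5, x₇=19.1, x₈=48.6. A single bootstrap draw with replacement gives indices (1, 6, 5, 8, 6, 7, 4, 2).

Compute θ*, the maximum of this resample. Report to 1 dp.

θ* = 48.6

Resample values: 17.1, 48.5, 22.5, 48.6, 48.5, 19.1, 21.7, 14.0.
Maximum = 48.6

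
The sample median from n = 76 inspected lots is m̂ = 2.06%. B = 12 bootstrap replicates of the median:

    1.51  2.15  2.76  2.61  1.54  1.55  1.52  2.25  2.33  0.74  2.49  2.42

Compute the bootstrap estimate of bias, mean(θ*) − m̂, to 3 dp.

mean(θ*) = (1.51 + 2.15 + 2.76 + 2.61 + 1.54 + 1.55 + 1.52 + 2.25 + 2.33 + 0.74 + 2.49 + 2.42) / 12 = 1.9892
bias = 1.9892 − 2.06

bias = −0.071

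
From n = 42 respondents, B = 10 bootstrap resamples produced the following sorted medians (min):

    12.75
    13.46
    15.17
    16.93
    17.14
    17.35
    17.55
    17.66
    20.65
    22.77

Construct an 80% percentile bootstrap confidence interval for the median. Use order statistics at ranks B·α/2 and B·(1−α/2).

(12.75, 20.65)

α = 0.20; lower rank = 10 × 0.100 = 1; upper rank = 10 × 0.900 = 9.
The 1st smallest replicate is 12.75; the 9th is 20.65.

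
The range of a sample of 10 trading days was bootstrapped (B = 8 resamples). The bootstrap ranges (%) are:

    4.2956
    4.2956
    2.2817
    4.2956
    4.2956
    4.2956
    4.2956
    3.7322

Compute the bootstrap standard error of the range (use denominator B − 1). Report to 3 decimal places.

Bootstrap SE is the standard deviation of the 8 replicate ranges.
Mean of replicates: (4.2956 + 4.2956 + 2.2817 + 4.2956 + 4.2956 + 4.2956 + 4.2956 + 3.7322) / 8 = 31.78750 / 8 = 3.97344
Sum of squared deviations: (+0.32216)² + (+0.32216)² + (−1.69174)² + (+0.32216)² + (+0.32216)² + (+0.32216)² + (+0.32216)² + (−0.24124)² = 3.54290
Variance = 3.54290 / 7 = 0.50613
SE* = √0.50613

SE* = 0.711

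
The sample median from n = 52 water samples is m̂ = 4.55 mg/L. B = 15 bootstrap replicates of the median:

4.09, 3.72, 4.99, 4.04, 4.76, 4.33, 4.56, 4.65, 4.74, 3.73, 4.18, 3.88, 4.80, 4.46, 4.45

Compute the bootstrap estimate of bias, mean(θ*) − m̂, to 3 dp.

bias = −0.191

mean(θ*) = (4.09 + 3.72 + 4.99 + 4.04 + 4.76 + 4.33 + 4.56 + 4.65 + 4.74 + 3.73 + 4.18 + 3.88 + 4.80 + 4.46 + 4.45) / 15 = 4.3587
bias = 4.3587 − 4.55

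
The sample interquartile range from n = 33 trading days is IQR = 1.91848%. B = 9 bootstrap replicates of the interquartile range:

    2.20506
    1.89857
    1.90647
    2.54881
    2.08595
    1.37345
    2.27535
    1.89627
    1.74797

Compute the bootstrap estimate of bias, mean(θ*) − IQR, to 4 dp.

bias = +0.0746

mean(θ*) = (2.20506 + 1.89857 + 1.90647 + 2.54881 + 2.08595 + 1.37345 + 2.27535 + 1.89627 + 1.74797) / 9 = 1.99310
bias = 1.99310 − 1.91848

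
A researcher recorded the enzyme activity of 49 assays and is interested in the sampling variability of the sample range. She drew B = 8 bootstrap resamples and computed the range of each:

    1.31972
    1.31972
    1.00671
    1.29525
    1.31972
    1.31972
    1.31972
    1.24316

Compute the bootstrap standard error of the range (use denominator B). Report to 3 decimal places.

SE* = 0.102

Bootstrap SE is the standard deviation of the 8 replicate ranges.
Mean of replicates: (1.31972 + 1.31972 + 1.00671 + 1.29525 + 1.31972 + 1.31972 + 1.31972 + 1.24316) / 8 = 10.143720 / 8 = 1.267965
Sum of squared deviations: (+0.051755)² + (+0.051755)² + (−0.261255)² + (+0.027285)² + (+0.051755)² + (+0.051755)² + (+0.051755)² + (−0.024805)² = 0.083007
Variance = 0.083007 / 8 = 0.010376
SE* = √0.010376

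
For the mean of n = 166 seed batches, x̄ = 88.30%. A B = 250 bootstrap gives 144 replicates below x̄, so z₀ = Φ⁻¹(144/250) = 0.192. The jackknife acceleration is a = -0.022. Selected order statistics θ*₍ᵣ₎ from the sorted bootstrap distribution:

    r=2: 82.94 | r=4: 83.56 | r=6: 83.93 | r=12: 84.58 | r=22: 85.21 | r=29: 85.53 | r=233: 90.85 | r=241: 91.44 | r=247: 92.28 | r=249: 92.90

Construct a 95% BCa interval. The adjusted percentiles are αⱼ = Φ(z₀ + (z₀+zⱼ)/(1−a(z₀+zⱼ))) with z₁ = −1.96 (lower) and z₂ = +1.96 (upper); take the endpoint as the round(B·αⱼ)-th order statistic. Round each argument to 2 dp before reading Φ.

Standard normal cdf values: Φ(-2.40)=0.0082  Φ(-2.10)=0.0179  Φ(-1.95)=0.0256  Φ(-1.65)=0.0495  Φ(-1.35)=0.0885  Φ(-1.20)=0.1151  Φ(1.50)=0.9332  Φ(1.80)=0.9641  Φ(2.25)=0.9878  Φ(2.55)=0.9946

(84.58, 92.28)

Lower: z₀ + z₁ = 0.192 + (-1.960) = -1.768; 1 − a(z₀+z₁) = 1 − (-0.022)(-1.768) = 0.9611; argument = 0.192 + (-1.768)/0.9611 = -1.6476 → -1.65.
α₁ = Φ(-1.65) = 0.0495; rank = round(250 × 0.0495) = 12; θ*₍12₎ = 84.58.
Upper: z₀ + z₂ = 2.152; 1 − a(z₀+z₂) = 1.0473; argument = 2.2467 → 2.25; α₂ = 0.9878; rank = 247; θ*₍247₎ = 92.28.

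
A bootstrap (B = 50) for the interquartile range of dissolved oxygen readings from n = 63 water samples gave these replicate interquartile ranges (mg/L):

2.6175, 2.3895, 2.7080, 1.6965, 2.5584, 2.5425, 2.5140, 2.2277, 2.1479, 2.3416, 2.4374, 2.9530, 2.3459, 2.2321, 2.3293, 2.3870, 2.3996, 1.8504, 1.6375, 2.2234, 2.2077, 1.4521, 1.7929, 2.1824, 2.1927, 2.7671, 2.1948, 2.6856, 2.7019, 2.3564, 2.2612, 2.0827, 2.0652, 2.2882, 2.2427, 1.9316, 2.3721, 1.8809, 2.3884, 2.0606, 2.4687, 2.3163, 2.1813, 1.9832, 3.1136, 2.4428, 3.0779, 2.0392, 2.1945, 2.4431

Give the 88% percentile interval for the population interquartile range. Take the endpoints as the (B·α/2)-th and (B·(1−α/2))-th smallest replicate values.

Sorted replicates: 1.4521, 1.6375, 1.6965, 1.7929, 1.8504, 1.8809, 1.9316, 1.9832, 2.0392, 2.0606, 2.0652, 2.0827, 2.1479, 2.1813, 2.1824, 2.1927, 2.1945, 2.1948, 2.2077, 2.2234, 2.2277, 2.2321, 2.2427, 2.2612, 2.2882, 2.3163, 2.3293, 2.3416, 2.3459, 2.3564, 2.3721, 2.3870, 2.3884, 2.3895, 2.3996, 2.4374, 2.4428, 2.4431, 2.4687, 2.5140, 2.5425, 2.5584, 2.6175, 2.6856, 2.7019, 2.7080, 2.7671, 2.9530, 3.0779, 3.1136
α = 0.12; lower rank = 50 × 0.060 = 3; upper rank = 50 × 0.940 = 47.
The 3rd smallest replicate is 1.6965; the 47th is 2.7671.

(1.6965, 2.7671)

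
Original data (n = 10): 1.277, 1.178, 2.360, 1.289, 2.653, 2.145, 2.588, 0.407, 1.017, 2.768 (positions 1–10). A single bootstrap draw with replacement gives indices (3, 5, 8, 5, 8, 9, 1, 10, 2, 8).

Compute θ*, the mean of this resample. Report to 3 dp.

θ* = 1.513

Resample values: 2.360, 2.653, 0.407, 2.653, 0.407, 1.017, 1.277, 2.768, 1.178, 0.407.
Mean = (2.360 + 2.653 + 0.407 + 2.653 + 0.407 + 1.017 + 1.277 + 2.768 + 1.178 + 0.407) / 10 = 15.1270 / 10 = 1.513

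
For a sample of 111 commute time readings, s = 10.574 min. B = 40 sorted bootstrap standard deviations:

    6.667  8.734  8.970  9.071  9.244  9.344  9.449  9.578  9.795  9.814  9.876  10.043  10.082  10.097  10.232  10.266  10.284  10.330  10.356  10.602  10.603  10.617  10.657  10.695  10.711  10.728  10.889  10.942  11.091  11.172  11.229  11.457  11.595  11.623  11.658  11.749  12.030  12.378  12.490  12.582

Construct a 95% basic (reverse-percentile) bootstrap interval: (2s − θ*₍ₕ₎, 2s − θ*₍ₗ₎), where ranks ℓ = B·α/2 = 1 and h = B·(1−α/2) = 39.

Percentile endpoints at ranks 1 and 39: θ*₍1₎ = 6.667, θ*₍39₎ = 12.490.
Basic interval reflects these around s:
  lower = 2 × 10.574 − 12.490 = 8.658
  upper = 2 × 10.574 − 6.667 = 14.481

(8.658, 14.481)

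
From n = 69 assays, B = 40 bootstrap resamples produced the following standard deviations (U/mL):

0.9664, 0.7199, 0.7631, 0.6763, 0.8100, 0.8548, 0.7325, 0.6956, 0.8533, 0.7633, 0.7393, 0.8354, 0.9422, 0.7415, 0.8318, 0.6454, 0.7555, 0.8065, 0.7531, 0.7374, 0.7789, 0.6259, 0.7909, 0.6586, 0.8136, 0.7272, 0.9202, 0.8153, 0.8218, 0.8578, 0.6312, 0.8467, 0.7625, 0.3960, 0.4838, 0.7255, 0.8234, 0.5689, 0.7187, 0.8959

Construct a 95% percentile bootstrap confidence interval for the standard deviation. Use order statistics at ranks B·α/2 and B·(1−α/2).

(0.3960, 0.9422)

Sorted replicates: 0.3960, 0.4838, 0.5689, 0.6259, 0.6312, 0.6454, 0.6586, 0.6763, 0.6956, 0.7187, 0.7199, 0.7255, 0.7272, 0.7325, 0.7374, 0.7393, 0.7415, 0.7531, 0.7555, 0.7625, 0.7631, 0.7633, 0.7789, 0.7909, 0.8065, 0.8100, 0.8136, 0.8153, 0.8218, 0.8234, 0.8318, 0.8354, 0.8467, 0.8533, 0.8548, 0.8578, 0.8959, 0.9202, 0.9422, 0.9664
α = 0.05; lower rank = 40 × 0.025 = 1; upper rank = 40 × 0.975 = 39.
The 1st smallest replicate is 0.3960; the 39th is 0.9422.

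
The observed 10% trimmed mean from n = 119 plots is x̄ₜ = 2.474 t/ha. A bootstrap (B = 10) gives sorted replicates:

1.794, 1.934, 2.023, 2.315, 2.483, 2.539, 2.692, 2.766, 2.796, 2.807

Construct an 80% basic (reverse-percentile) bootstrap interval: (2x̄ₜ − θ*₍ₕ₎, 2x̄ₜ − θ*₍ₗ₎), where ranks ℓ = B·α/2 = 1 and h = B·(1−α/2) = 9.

Percentile endpoints at ranks 1 and 9: θ*₍1₎ = 1.794, θ*₍9₎ = 2.796.
Basic interval reflects these around x̄ₜ:
  lower = 2 × 2.474 − 2.796 = 2.152
  upper = 2 × 2.474 − 1.794 = 3.154

(2.152, 3.154)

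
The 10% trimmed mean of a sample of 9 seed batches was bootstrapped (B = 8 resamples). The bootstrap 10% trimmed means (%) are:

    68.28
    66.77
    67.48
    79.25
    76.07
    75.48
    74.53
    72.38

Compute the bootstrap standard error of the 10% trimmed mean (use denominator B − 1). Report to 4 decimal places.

SE* = 4.5850

Bootstrap SE is the standard deviation of the 8 replicate 10% trimmed means.
Mean of replicates: (68.28 + 66.77 + 67.48 + 79.25 + 76.07 + 75.48 + 74.53 + 72.38) / 8 = 580.24000 / 8 = 72.53000
Sum of squared deviations: (−4.25000)² + (−5.76000)² + (−5.05000)² + (+6.72000)² + (+3.54000)² + (+2.95000)² + (+2.00000)² + (−0.15000)² = 147.15760
Variance = 147.15760 / 7 = 21.02251
SE* = √21.02251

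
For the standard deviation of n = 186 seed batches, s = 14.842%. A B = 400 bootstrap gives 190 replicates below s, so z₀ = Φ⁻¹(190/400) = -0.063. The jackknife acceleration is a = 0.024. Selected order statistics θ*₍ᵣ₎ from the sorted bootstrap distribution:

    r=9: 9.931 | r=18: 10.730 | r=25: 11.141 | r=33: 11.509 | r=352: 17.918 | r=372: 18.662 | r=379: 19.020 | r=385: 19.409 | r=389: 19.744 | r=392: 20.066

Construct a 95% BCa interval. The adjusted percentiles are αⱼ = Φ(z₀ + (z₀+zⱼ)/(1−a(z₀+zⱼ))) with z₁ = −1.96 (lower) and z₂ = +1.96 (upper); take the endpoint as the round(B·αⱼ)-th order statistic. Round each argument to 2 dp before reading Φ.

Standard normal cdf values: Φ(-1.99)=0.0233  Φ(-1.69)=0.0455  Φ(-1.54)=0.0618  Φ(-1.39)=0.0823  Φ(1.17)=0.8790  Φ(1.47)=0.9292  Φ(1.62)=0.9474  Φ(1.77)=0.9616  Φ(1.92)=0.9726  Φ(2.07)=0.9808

(9.931, 19.744)

Lower: z₀ + z₁ = -0.063 + (-1.960) = -2.023; 1 − a(z₀+z₁) = 1 − (0.024)(-2.023) = 1.0486; argument = -0.063 + (-2.023)/1.0486 = -1.9923 → -1.99.
α₁ = Φ(-1.99) = 0.0233; rank = round(400 × 0.0233) = 9; θ*₍9₎ = 9.931.
Upper: z₀ + z₂ = 1.897; 1 − a(z₀+z₂) = 0.9545; argument = 1.9245 → 1.92; α₂ = 0.9726; rank = 389; θ*₍389₎ = 19.744.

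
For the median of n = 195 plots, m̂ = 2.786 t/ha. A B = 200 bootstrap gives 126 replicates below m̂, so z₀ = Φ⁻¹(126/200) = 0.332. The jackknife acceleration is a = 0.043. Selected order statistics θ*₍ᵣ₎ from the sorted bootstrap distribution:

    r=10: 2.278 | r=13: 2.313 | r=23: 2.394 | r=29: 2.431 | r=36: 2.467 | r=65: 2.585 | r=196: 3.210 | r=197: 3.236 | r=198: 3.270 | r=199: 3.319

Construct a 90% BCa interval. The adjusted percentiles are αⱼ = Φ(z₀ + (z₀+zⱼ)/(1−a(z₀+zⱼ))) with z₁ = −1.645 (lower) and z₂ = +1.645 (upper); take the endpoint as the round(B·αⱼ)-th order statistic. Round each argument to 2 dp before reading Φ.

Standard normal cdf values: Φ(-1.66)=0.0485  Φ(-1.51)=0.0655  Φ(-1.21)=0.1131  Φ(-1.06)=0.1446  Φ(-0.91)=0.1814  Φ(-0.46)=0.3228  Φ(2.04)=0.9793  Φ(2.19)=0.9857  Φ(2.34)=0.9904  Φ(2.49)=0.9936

Lower: z₀ + z₁ = 0.332 + (-1.645) = -1.313; 1 − a(z₀+z₁) = 1 − (0.043)(-1.313) = 1.0565; argument = 0.332 + (-1.313)/1.0565 = -0.9108 → -0.91.
α₁ = Φ(-0.91) = 0.1814; rank = round(200 × 0.1814) = 36; θ*₍36₎ = 2.467.
Upper: z₀ + z₂ = 1.977; 1 − a(z₀+z₂) = 0.9150; argument = 2.4927 → 2.49; α₂ = 0.9936; rank = 199; θ*₍199₎ = 3.319.

(2.467, 3.319)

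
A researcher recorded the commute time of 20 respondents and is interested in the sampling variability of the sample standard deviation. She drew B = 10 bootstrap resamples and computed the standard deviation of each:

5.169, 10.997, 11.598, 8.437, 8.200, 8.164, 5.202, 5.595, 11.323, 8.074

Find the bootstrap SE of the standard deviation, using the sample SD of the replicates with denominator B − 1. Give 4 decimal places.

Bootstrap SE is the standard deviation of the 10 replicate standard deviations.
Mean of replicates: (5.169 + 10.997 + 11.598 + 8.437 + 8.200 + 8.164 + 5.202 + 5.595 + 11.323 + 8.074) / 10 = 82.75900 / 10 = 8.27590
Sum of squared deviations: (−3.10690)² + (+2.72110)² + (+3.32210)² + (+0.16110)² + (−0.07590)² + (−0.11190)² + (−3.07390)² + (−2.68090)² + (+3.04710)² + (−0.20190)² = 54.09946
Variance = 54.09946 / 9 = 6.01105
SE* = √6.01105

SE* = 2.4517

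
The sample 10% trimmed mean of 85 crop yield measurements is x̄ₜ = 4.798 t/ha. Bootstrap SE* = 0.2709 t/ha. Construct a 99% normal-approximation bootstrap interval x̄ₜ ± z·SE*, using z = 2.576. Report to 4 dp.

(4.1002, 5.4958)

Margin = 2.576 × 0.2709 = 0.69784
Interval: 4.798 ± 0.69784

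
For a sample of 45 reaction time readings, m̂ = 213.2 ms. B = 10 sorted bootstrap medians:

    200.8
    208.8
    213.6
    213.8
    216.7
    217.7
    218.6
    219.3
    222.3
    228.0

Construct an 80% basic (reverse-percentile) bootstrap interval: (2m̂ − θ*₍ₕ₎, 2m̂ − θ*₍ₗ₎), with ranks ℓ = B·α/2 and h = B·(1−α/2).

Percentile endpoints at ranks 1 and 9: θ*₍1₎ = 200.8, θ*₍9₎ = 222.3.
Basic interval reflects these around m̂:
  lower = 2 × 213.2 − 222.3 = 204.1
  upper = 2 × 213.2 − 200.8 = 225.6

(204.1, 225.6)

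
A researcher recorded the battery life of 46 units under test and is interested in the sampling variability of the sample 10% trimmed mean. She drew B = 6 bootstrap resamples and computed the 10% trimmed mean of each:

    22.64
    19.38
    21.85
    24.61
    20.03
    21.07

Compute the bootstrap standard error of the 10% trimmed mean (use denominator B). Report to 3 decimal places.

Bootstrap SE is the standard deviation of the 6 replicate 10% trimmed means.
Mean of replicates: (22.64 + 19.38 + 21.85 + 24.61 + 20.03 + 21.07) / 6 = 129.5800 / 6 = 21.5967
Sum of squared deviations: (+1.0433)² + (−2.2167)² + (+0.2533)² + (+3.0133)² + (−1.5667)² + (−0.5267)² = 17.8783
Variance = 17.8783 / 6 = 2.9797
SE* = √2.9797

SE* = 1.726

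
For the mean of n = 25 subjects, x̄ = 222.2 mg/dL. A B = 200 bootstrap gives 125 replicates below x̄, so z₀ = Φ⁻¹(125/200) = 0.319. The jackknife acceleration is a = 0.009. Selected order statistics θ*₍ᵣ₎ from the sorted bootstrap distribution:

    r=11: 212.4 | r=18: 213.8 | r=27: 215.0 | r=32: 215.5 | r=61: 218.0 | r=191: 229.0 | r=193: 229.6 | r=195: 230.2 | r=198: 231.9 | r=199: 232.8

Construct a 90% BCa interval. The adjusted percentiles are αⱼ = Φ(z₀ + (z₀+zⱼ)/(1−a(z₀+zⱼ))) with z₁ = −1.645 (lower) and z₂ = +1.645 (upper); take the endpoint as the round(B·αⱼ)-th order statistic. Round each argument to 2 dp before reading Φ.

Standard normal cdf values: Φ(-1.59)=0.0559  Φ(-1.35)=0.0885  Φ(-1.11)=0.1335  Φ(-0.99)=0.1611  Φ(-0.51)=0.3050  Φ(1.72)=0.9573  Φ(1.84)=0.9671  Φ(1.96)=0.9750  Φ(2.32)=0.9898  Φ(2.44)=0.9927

Lower: z₀ + z₁ = 0.319 + (-1.645) = -1.326; 1 − a(z₀+z₁) = 1 − (0.009)(-1.326) = 1.0119; argument = 0.319 + (-1.326)/1.0119 = -0.9914 → -0.99.
α₁ = Φ(-0.99) = 0.1611; rank = round(200 × 0.1611) = 32; θ*₍32₎ = 215.5.
Upper: z₀ + z₂ = 1.964; 1 − a(z₀+z₂) = 0.9823; argument = 2.3183 → 2.32; α₂ = 0.9898; rank = 198; θ*₍198₎ = 231.9.

(215.5, 231.9)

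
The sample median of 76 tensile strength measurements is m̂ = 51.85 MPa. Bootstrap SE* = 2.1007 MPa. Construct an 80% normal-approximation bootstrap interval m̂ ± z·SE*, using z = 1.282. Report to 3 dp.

Margin = 1.282 × 2.1007 = 2.6931
Interval: 51.85 ± 2.6931

(49.157, 54.543)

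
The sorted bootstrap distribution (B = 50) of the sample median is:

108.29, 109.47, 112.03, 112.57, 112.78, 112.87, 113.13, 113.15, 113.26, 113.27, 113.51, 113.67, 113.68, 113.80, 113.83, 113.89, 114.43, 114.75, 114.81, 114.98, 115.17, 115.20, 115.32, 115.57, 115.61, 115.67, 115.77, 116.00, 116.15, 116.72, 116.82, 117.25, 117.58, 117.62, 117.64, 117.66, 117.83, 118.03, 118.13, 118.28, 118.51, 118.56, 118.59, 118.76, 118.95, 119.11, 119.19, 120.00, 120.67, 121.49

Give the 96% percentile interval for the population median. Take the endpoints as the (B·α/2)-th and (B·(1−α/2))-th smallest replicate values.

α = 0.04; lower rank = 50 × 0.020 = 1; upper rank = 50 × 0.980 = 49.
The 1st smallest replicate is 108.29; the 49th is 120.67.

(108.29, 120.67)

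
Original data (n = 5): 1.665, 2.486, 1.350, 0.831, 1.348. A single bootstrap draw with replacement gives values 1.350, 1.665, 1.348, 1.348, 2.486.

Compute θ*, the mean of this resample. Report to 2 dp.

θ* = 1.64

Mean = (1.350 + 1.665 + 1.348 + 1.348 + 2.486) / 5 = 8.1970 / 5 = 1.64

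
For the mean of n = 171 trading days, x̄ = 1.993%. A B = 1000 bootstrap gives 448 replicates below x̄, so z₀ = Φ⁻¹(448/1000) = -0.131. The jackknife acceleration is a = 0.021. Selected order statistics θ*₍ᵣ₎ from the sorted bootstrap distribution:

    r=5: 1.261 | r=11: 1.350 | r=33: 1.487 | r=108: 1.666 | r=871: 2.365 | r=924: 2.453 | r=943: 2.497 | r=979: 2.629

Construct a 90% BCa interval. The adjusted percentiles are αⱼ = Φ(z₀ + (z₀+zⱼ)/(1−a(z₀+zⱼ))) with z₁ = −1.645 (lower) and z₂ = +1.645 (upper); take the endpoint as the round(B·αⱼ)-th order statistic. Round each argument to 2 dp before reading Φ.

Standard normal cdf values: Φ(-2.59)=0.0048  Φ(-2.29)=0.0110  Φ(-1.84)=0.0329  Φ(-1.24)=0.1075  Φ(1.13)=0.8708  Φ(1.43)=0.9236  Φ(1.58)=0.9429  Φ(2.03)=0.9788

Lower: z₀ + z₁ = -0.131 + (-1.645) = -1.776; 1 − a(z₀+z₁) = 1 − (0.021)(-1.776) = 1.0373; argument = -0.131 + (-1.776)/1.0373 = -1.8431 → -1.84.
α₁ = Φ(-1.84) = 0.0329; rank = round(1000 × 0.0329) = 33; θ*₍33₎ = 1.487.
Upper: z₀ + z₂ = 1.514; 1 − a(z₀+z₂) = 0.9682; argument = 1.4327 → 1.43; α₂ = 0.9236; rank = 924; θ*₍924₎ = 2.453.

(1.487, 2.453)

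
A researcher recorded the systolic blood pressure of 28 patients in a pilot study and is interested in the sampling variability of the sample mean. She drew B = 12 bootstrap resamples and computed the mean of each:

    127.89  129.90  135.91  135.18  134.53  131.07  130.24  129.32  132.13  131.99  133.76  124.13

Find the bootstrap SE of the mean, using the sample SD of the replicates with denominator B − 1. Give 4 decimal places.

Bootstrap SE is the standard deviation of the 12 replicate means.
Mean of replicates: (127.89 + 129.90 + 135.91 + 135.18 + 134.53 + 131.07 + 130.24 + 129.32 + 132.13 + 131.99 + 133.76 + 124.13) / 12 = 1576.05000 / 12 = 131.33750
Sum of squared deviations: (−3.44750)² + (−1.43750)² + (+4.57250)² + (+3.84250)² + (+3.19250)² + (−0.26750)² + (−1.09750)² + (−2.01750)² + (+0.79250)² + (+0.65250)² + (+2.42250)² + (−7.20750)² = 124.03303
Variance = 124.03303 / 11 = 11.27573
SE* = √11.27573

SE* = 3.3579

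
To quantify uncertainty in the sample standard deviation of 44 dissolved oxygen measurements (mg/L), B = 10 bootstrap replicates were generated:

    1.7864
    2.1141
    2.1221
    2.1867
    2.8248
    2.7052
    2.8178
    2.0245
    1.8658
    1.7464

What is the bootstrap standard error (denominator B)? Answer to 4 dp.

Bootstrap SE is the standard deviation of the 10 replicate standard deviations.
Mean of replicates: (1.7864 + 2.1141 + 2.1221 + 2.1867 + 2.8248 + 2.7052 + 2.8178 + 2.0245 + 1.8658 + 1.7464) / 10 = 22.19380 / 10 = 2.21938
Sum of squared deviations: (−0.43298)² + (−0.10528)² + (−0.09728)² + (−0.03268)² + (+0.60542)² + (+0.48582)² + (+0.59842)² + (−0.19488)² + (−0.35358)² + (−0.47298)² = 1.55645
Variance = 1.55645 / 10 = 0.15565
SE* = √0.15565

SE* = 0.3945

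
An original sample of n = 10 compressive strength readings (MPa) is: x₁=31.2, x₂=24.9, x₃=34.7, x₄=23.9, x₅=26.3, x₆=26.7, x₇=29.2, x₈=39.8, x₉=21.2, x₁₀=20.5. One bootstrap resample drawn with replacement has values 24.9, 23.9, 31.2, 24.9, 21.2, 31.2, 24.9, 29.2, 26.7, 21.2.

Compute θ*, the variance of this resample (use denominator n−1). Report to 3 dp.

Mean = 25.9300; sum of squared deviations = 118.8810
s² = 118.8810 / 9 = 13.2090

θ* = 13.209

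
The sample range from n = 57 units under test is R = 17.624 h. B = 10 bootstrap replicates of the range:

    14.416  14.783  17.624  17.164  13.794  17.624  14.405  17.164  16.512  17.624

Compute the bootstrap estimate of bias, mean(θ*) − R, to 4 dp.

bias = −1.5130

mean(θ*) = (14.416 + 14.783 + 17.624 + 17.164 + 13.794 + 17.624 + 14.405 + 17.164 + 16.512 + 17.624) / 10 = 16.11100
bias = 16.11100 − 17.624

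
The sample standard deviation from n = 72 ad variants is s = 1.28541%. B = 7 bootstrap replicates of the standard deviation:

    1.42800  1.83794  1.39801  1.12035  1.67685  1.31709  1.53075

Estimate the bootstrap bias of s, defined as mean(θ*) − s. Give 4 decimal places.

bias = +0.1873

mean(θ*) = (1.42800 + 1.83794 + 1.39801 + 1.12035 + 1.67685 + 1.31709 + 1.53075) / 7 = 1.47271
bias = 1.47271 − 1.28541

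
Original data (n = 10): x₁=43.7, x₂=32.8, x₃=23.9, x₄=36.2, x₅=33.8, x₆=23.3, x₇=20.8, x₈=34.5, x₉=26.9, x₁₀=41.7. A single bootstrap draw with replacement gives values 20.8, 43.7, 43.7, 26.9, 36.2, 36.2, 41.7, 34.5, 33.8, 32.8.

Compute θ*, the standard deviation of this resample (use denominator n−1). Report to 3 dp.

θ* = 7.249

Mean = 35.0300; sum of squared deviations = 472.9210
s² = 472.9210 / 9 = 52.5468
s = √52.5468 = 7.249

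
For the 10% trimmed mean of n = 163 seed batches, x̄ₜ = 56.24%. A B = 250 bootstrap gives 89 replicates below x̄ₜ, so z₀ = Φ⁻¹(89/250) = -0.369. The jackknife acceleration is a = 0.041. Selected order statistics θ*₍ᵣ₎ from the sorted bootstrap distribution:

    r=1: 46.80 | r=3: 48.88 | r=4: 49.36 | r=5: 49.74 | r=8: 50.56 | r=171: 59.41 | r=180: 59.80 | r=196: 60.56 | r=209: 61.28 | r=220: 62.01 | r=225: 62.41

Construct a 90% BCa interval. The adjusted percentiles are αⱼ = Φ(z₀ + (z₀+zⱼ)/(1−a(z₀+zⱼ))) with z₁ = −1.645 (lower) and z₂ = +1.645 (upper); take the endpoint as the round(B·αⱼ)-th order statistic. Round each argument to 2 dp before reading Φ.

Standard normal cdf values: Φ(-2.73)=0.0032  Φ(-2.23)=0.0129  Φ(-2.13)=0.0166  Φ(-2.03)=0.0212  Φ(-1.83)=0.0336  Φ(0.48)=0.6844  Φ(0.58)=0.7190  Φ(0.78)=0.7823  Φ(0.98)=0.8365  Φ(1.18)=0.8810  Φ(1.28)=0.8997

Lower: z₀ + z₁ = -0.369 + (-1.645) = -2.014; 1 − a(z₀+z₁) = 1 − (0.041)(-2.014) = 1.0826; argument = -0.369 + (-2.014)/1.0826 = -2.2294 → -2.23.
α₁ = Φ(-2.23) = 0.0129; rank = round(250 × 0.0129) = 3; θ*₍3₎ = 48.88.
Upper: z₀ + z₂ = 1.276; 1 − a(z₀+z₂) = 0.9477; argument = 0.9774 → 0.98; α₂ = 0.8365; rank = 209; θ*₍209₎ = 61.28.

(48.88, 61.28)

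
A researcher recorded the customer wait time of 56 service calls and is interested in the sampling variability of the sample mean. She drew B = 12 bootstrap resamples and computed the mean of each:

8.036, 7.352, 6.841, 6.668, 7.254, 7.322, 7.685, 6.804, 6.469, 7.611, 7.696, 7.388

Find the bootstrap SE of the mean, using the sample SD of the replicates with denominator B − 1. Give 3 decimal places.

SE* = 0.475

Bootstrap SE is the standard deviation of the 12 replicate means.
Mean of replicates: (8.036 + 7.352 + 6.841 + 6.668 + 7.254 + 7.322 + 7.685 + 6.804 + 6.469 + 7.611 + 7.696 + 7.388) / 12 = 87.1260 / 12 = 7.2605
Sum of squared deviations: (+0.7755)² + (+0.0915)² + (−0.4195)² + (−0.5925)² + (−0.0065)² + (+0.0615)² + (+0.4245)² + (−0.4565)² + (−0.7915)² + (+0.3505)² + (+0.4355)² + (+0.1275)² = 2.4845
Variance = 2.4845 / 11 = 0.2259
SE* = √0.2259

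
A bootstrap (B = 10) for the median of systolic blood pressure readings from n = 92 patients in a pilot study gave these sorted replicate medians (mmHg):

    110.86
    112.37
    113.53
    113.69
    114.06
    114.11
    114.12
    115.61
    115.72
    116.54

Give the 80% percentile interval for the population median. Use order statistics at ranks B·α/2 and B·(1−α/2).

(110.86, 115.72)

α = 0.20; lower rank = 10 × 0.100 = 1; upper rank = 10 × 0.900 = 9.
The 1st smallest replicate is 110.86; the 9th is 115.72.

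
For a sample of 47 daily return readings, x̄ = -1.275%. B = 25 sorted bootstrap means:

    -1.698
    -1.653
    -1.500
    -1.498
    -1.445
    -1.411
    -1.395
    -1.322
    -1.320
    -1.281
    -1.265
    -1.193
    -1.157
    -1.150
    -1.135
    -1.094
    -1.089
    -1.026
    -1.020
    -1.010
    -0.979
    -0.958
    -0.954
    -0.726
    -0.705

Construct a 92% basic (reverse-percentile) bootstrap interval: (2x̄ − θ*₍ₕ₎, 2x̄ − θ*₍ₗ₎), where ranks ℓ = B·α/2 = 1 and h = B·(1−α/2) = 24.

Percentile endpoints at ranks 1 and 24: θ*₍1₎ = -1.698, θ*₍24₎ = -0.726.
Basic interval reflects these around x̄:
  lower = 2 × -1.275 − -0.726 = -1.824
  upper = 2 × -1.275 − -1.698 = -0.852

(-1.824, -0.852)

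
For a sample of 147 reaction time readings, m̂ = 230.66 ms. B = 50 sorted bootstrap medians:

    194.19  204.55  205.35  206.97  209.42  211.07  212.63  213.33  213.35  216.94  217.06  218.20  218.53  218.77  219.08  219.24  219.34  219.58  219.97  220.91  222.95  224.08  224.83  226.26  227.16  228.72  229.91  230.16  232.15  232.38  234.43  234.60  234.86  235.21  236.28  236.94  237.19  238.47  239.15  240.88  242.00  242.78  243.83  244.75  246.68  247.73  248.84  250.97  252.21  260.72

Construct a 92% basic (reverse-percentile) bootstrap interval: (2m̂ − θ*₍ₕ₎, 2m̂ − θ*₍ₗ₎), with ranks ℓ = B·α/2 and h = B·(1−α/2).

Percentile endpoints at ranks 2 and 48: θ*₍2₎ = 204.55, θ*₍48₎ = 250.97.
Basic interval reflects these around m̂:
  lower = 2 × 230.66 − 250.97 = 210.35
  upper = 2 × 230.66 − 204.55 = 256.77

(210.35, 256.77)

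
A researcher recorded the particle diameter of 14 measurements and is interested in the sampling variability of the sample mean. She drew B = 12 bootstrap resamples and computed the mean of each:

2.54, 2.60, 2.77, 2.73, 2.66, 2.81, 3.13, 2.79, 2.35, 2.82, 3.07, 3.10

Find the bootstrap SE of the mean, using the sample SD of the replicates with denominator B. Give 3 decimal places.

Bootstrap SE is the standard deviation of the 12 replicate means.
Mean of replicates: (2.54 + 2.60 + 2.77 + 2.73 + 2.66 + 2.81 + 3.13 + 2.79 + 2.35 + 2.82 + 3.07 + 3.10) / 12 = 33.3700 / 12 = 2.7808
Sum of squared deviations: (−0.2408)² + (−0.1808)² + (−0.0108)² + (−0.0508)² + (−0.1208)² + (+0.0292)² + (+0.3492)² + (+0.0092)² + (−0.4308)² + (+0.0392)² + (+0.2892)² + (+0.3192)² = 0.6035
Variance = 0.6035 / 12 = 0.0503
SE* = √0.0503

SE* = 0.224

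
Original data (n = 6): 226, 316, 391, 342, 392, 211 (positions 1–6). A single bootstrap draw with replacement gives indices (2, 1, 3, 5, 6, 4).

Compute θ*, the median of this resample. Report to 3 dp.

Resample values: 316, 226, 391, 392, 211, 342.
Sorted: 211, 226, 316, 342, 391, 392
Median = average of the two middle values = 329.000

θ* = 329.000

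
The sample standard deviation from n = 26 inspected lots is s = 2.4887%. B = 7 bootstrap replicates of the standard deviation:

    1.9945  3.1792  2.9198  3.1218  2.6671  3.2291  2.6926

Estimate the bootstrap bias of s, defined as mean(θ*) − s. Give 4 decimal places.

bias = +0.3405

mean(θ*) = (1.9945 + 3.1792 + 2.9198 + 3.1218 + 2.6671 + 3.2291 + 2.6926) / 7 = 2.82916
bias = 2.82916 − 2.4887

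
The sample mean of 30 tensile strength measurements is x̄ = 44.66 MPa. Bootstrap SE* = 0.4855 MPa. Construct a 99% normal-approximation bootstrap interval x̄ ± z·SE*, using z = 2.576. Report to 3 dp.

Margin = 2.576 × 0.4855 = 1.2506
Interval: 44.66 ± 1.2506

(43.409, 45.911)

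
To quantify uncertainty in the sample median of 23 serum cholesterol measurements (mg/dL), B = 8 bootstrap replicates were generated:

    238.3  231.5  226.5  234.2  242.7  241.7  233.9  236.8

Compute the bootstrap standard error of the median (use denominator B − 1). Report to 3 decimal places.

SE* = 5.355

Bootstrap SE is the standard deviation of the 8 replicate medians.
Mean of replicates: (238.3 + 231.5 + 226.5 + 234.2 + 242.7 + 241.7 + 233.9 + 236.8) / 8 = 1885.6000 / 8 = 235.7000
Sum of squared deviations: (+2.6000)² + (−4.2000)² + (−9.2000)² + (−1.5000)² + (+7.0000)² + (+6.0000)² + (−1.8000)² + (+1.1000)² = 200.7400
Variance = 200.7400 / 7 = 28.6771
SE* = √28.6771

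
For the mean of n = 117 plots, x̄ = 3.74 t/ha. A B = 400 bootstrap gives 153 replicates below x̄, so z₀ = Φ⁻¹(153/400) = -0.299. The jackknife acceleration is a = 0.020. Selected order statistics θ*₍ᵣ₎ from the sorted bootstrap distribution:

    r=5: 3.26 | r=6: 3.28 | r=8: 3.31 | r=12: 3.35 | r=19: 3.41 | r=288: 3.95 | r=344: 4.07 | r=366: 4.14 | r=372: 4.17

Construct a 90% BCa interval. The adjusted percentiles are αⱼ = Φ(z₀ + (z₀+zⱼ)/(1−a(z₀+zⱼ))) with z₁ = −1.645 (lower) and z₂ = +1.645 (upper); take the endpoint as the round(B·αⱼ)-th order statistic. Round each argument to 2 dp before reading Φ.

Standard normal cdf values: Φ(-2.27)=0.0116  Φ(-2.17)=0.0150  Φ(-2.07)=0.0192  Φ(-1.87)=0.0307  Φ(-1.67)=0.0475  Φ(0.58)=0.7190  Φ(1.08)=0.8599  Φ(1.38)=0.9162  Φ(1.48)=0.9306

(3.28, 4.07)

Lower: z₀ + z₁ = -0.299 + (-1.645) = -1.944; 1 − a(z₀+z₁) = 1 − (0.020)(-1.944) = 1.0389; argument = -0.299 + (-1.944)/1.0389 = -2.1702 → -2.17.
α₁ = Φ(-2.17) = 0.0150; rank = round(400 × 0.0150) = 6; θ*₍6₎ = 3.28.
Upper: z₀ + z₂ = 1.346; 1 − a(z₀+z₂) = 0.9731; argument = 1.0842 → 1.08; α₂ = 0.8599; rank = 344; θ*₍344₎ = 4.07.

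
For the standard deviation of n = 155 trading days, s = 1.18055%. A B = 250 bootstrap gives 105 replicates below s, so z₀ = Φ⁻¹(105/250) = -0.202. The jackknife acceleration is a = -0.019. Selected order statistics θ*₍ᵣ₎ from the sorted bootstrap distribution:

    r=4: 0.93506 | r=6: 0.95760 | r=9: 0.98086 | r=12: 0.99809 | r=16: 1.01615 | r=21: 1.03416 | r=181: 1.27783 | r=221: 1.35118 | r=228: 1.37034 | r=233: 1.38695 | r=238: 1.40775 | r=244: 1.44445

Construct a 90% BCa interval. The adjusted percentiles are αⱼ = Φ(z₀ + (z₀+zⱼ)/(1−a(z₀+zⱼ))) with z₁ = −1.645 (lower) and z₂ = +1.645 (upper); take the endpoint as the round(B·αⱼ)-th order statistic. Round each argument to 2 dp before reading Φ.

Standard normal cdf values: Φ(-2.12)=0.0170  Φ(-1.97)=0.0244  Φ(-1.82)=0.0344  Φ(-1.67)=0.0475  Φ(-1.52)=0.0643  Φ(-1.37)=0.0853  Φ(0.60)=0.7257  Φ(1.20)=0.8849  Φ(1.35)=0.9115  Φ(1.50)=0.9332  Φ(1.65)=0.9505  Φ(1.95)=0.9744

Lower: z₀ + z₁ = -0.202 + (-1.645) = -1.847; 1 − a(z₀+z₁) = 1 − (-0.019)(-1.847) = 0.9649; argument = -0.202 + (-1.847)/0.9649 = -2.1162 → -2.12.
α₁ = Φ(-2.12) = 0.0170; rank = round(250 × 0.0170) = 4; θ*₍4₎ = 0.93506.
Upper: z₀ + z₂ = 1.443; 1 − a(z₀+z₂) = 1.0274; argument = 1.2025 → 1.20; α₂ = 0.8849; rank = 221; θ*₍221₎ = 1.35118.

(0.93506, 1.35118)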